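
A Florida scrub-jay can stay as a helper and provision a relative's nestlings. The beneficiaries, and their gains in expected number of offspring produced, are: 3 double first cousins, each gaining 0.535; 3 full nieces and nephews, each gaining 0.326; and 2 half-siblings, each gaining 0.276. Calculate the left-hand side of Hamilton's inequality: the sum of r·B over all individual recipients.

0.78375

r to a double first cousin = 0.25 (double first cousins share both grandparent pairs — four paths of length 4: r = 4·(1/2)^4 = 1/4).
r to a full niece or nephew = 0.25 (full aunt/uncle↔niece/nephew: two paths of length 3 through the shared grandparent pair: r = 2·(1/2)^3 = 1/4).
r to a half-sibling = 0.25 (half-sibs share one parent — one path of length 2: r = (1/2)^2 = 1/4).
Summing one r·B term per recipient: 3·0.25·0.535 + 3·0.25·0.326 + 2·0.25·0.276 = 0.78375.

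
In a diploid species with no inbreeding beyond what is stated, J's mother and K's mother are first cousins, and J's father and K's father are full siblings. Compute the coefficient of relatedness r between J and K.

Independent pedigree routes through distinct common ancestors add.
J and K are related in two ways: second cousins through their mothers (r = 1/32) and first cousins through their fathers (r = 1/8).
r = 1/32 + 1/8 = 5/32 = 0.15625.

0.15625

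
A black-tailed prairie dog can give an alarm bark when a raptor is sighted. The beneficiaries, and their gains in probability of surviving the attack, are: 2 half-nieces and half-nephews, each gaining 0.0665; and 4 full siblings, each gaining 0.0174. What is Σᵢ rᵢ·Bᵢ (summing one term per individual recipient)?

r to a half-niece or half-nephew = 0.125 (half-aunt/uncle↔niece/nephew: one path of length 3: r = (1/2)^3 = 1/8).
r to a full sibling = 0.5 (full sibs share both parents — two paths of length 2: r = 2·(1/2)^2 = 1/2).
Summing one r·B term per recipient: 2·0.125·0.0665 + 4·0.5·0.0174 = 0.051425.

0.051425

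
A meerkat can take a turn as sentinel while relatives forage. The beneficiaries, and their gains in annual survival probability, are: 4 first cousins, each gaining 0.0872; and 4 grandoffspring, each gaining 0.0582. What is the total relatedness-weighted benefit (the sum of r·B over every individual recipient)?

0.1018

r to a first cousin = 0.125 (first cousins share one grandparent pair — two paths of length 4: r = 2·(1/2)^4 = 1/8).
r to a grandoffspring = 0.25 (two parent–offspring links: r = (1/2)^2 = 1/4).
Summing one r·B term per recipient: 4·0.125·0.0872 + 4·0.25·0.0582 = 0.1018.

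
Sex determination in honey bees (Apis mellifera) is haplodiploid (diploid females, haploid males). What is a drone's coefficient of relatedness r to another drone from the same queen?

0.5

Haploid brothers each carry a random half of the queen's diploid genome, so on average they share half: r = 1/2.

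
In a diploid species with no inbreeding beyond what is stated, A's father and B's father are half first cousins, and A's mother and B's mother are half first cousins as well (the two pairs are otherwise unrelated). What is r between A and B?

0.03125

Independent pedigree routes through distinct common ancestors add.
A and B are related in two ways: half second cousins through their fathers (r = 1/64) and half second cousins through their mothers (r = 1/64).
r = 1/64 + 1/64 = 1/32 = 0.03125.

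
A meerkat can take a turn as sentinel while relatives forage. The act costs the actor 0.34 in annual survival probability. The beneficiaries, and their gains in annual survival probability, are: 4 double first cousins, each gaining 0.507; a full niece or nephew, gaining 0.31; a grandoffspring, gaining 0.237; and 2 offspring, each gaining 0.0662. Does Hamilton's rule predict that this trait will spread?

Yes

Hamilton's rule: the trait is favored when the sum of r·B over every recipient exceeds the actor's cost C.
r to a double first cousin = 1/4 (double first cousins share both grandparent pairs — four paths of length 4: r = 4·(1/2)^4 = 1/4).
r to a full niece or nephew = 0.25 (full aunt/uncle↔niece/nephew: two paths of length 3 through the shared grandparent pair: r = 2·(1/2)^3 = 1/4).
r to a grandoffspring = 1/4 (two parent–offspring links: r = (1/2)^2 = 1/4).
r to an offspring = 1/2 (one parent–offspring link: r = (1/2)^1 = 1/2).
Summing one r·B term per recipient: 4·0.25·0.507 + 1·0.25·0.31 + 1·0.25·0.237 + 2·0.5·0.0662 = 0.70995.
0.70995 > 0.34: the indirect benefit exceeds the cost.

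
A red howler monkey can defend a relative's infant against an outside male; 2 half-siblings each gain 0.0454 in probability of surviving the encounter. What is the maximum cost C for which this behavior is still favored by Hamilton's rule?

r to a half-sibling = 0.25 (half-sibs share one parent — one path of length 2: r = (1/2)^2 = 1/4).
Hamilton's rule: n·r·B > C, so the trait is favored while C < n·r·B = 2·0.25·0.0454 = 0.0227.

0.0227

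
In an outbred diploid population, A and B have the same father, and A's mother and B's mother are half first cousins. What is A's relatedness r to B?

Relatedness sums over independent paths through distinct common ancestors.
A and B are related in two ways: half-sibs through their shared father (r = 1/4) and half second cousins through their mothers (r = 1/64).
r = 1/4 + 1/64 = 17/64 = 0.265625.

0.265625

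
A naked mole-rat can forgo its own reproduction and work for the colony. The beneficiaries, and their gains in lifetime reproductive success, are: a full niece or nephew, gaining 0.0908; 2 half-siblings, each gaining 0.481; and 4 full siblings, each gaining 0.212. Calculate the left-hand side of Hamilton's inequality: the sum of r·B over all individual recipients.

0.6872

r to a full niece or nephew = 0.25 (full aunt/uncle↔niece/nephew: two paths of length 3 through the shared grandparent pair: r = 2·(1/2)^3 = 1/4).
r to a half-sibling = 1/4 (half-sibs share one parent — one path of length 2: r = (1/2)^2 = 1/4).
r to a full sibling = 1/2 (full sibs share both parents — two paths of length 2: r = 2·(1/2)^2 = 1/2).
Summing one r·B term per recipient: 1·0.25·0.0908 + 2·0.25·0.481 + 4·0.5·0.212 = 0.6872.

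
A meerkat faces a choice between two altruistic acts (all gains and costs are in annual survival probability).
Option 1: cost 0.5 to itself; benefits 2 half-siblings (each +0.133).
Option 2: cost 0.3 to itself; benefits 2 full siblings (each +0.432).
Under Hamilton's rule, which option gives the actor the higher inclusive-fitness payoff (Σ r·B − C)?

Option 2

Option 1: r to a half-sibling = 0.25.
Option 1: Σ r·B − C = (2·0.25·0.133) − 0.5 = -0.4335.
Option 2: r to a full sibling = 0.5.
Option 2: Σ r·B − C = (2·0.5·0.432) − 0.3 = 0.132.
Option 2 has the higher net inclusive-fitness payoff.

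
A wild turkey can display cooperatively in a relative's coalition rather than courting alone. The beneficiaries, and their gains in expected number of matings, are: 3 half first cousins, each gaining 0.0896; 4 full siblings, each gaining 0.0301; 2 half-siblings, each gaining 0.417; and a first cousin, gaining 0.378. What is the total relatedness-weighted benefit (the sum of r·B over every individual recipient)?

0.33275

r to a half first cousin = 0.0625 (half first cousins share one grandparent — one path of length 4: r = (1/2)^4 = 1/16).
r to a full sibling = 1/2 (full sibs share both parents — two paths of length 2: r = 2·(1/2)^2 = 1/2).
r to a half-sibling = 1/4 (half-sibs share one parent — one path of length 2: r = (1/2)^2 = 1/4).
r to a first cousin = 1/8 (first cousins share one grandparent pair — two paths of length 4: r = 2·(1/2)^4 = 1/8).
Summing one r·B term per recipient: 3·0.0625·0.0896 + 4·0.5·0.0301 + 2·0.25·0.417 + 1·0.125·0.378 = 0.33275.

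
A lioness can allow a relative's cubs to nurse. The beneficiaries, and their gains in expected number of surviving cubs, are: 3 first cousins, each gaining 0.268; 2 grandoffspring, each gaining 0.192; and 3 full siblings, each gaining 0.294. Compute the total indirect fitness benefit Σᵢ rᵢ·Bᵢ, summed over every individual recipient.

r to a first cousin = 0.125 (first cousins share one grandparent pair — two paths of length 4: r = 2·(1/2)^4 = 1/8).
r to a grandoffspring = 0.25 (two parent–offspring links: r = (1/2)^2 = 1/4).
r to a full sibling = 1/2 (full sibs share both parents — two paths of length 2: r = 2·(1/2)^2 = 1/2).
Summing one r·B term per recipient: 3·0.125·0.268 + 2·0.25·0.192 + 3·0.5·0.294 = 0.6375.

0.6375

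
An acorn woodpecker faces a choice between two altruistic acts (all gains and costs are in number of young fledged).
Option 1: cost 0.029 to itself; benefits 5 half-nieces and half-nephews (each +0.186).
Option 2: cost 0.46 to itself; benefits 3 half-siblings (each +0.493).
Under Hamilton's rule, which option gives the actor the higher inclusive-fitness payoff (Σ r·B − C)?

Option 1

Option 1: r to a half-niece or half-nephew = 0.125.
Option 1: Σ r·B − C = (5·0.125·0.186) − 0.029 = 0.08725.
Option 2: r to a half-sibling = 0.25.
Option 2: Σ r·B − C = (3·0.25·0.493) − 0.46 = -0.09025.
Option 1 has the higher net inclusive-fitness payoff.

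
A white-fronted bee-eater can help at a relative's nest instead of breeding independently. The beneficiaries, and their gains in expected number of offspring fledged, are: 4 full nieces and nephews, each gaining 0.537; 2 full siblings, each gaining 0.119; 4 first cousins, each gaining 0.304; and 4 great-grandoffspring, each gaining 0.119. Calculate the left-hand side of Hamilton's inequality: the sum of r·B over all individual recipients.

0.8675

r to a full niece or nephew = 0.25 (full aunt/uncle↔niece/nephew: two paths of length 3 through the shared grandparent pair: r = 2·(1/2)^3 = 1/4).
r to a full sibling = 0.5 (full sibs share both parents — two paths of length 2: r = 2·(1/2)^2 = 1/2).
r to a first cousin = 1/8 (first cousins share one grandparent pair — two paths of length 4: r = 2·(1/2)^4 = 1/8).
r to a great-grandoffspring = 0.125 (three parent–offspring links: r = (1/2)^3 = 1/8).
Summing one r·B term per recipient: 4·0.25·0.537 + 2·0.5·0.119 + 4·0.125·0.304 + 4·0.125·0.119 = 0.8675.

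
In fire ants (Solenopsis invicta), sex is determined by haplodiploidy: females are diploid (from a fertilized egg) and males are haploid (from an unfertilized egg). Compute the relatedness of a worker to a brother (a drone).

0.25

Her haploid brother carries none of their father's genes and a random half of their mother's genome; that half matches the maternal half of her own genome with probability 1/2: r = 1/2 · 1/2 = 1/4.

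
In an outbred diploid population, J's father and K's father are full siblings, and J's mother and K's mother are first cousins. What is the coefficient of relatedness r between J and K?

Relatedness sums over independent paths through distinct common ancestors.
J and K are related in two ways: first cousins through their fathers (r = 1/8) and second cousins through their mothers (r = 1/32).
r = 1/8 + 1/32 = 0.15625.

0.15625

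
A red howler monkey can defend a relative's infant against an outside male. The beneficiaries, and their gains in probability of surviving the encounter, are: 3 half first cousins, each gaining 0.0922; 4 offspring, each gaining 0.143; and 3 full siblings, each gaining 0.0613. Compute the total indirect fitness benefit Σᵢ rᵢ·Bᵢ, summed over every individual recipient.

0.3952375

r to a half first cousin = 1/16 (half first cousins share one grandparent — one path of length 4: r = (1/2)^4 = 1/16).
r to an offspring = 1/2 (one parent–offspring link: r = (1/2)^1 = 1/2).
r to a full sibling = 1/2 (full sibs share both parents — two paths of length 2: r = 2·(1/2)^2 = 1/2).
Summing one r·B term per recipient: 3·0.0625·0.0922 + 4·0.5·0.143 + 3·0.5·0.0613 = 0.3952375.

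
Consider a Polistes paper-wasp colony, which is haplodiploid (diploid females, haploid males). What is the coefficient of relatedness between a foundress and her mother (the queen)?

One meiotic link between diploid queen and diploid daughter: r = 1/2.

0.5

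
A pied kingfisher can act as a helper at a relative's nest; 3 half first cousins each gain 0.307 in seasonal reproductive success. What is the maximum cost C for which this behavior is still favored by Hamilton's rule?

0.0575625

r to a half first cousin = 1/16 (half first cousins share one grandparent — one path of length 4: r = (1/2)^4 = 1/16).
Hamilton's rule: n·r·B > C, so the trait is favored while C < n·r·B = 3·0.0625·0.307 = 0.0575625.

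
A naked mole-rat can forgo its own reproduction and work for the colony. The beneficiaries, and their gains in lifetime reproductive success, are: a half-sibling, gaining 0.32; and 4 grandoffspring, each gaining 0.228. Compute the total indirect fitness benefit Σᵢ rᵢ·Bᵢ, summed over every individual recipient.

0.308

r to a half-sibling = 0.25 (half-sibs share one parent — one path of length 2: r = (1/2)^2 = 1/4).
r to a grandoffspring = 0.25 (two parent–offspring links: r = (1/2)^2 = 1/4).
Summing one r·B term per recipient: 1·0.25·0.32 + 4·0.25·0.228 = 0.308.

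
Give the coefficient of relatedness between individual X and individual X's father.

Each parent–offspring link contributes a factor of 1/2, and independent paths through distinct common ancestors add.
One parent–offspring link: r = (1/2)^1 = 1/2.

0.5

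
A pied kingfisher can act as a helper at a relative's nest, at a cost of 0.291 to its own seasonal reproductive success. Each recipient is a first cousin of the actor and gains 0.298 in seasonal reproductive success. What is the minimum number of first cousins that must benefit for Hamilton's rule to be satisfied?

8

r to a first cousin = 1/8 (first cousins share one grandparent pair — two paths of length 4: r = 2·(1/2)^4 = 1/8).
Hamilton's rule: n·r·B > C  ⇒  n > C/(r·B) = 0.291/(0.125·0.298) = 7.812.
The smallest integer exceeding 7.812 is 8.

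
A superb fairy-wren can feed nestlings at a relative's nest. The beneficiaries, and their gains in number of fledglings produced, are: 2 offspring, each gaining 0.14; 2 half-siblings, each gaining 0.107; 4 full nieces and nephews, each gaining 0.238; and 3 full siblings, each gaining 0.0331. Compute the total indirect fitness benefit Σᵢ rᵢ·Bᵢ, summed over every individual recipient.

0.48115

r to an offspring = 1/2 (one parent–offspring link: r = (1/2)^1 = 1/2).
r to a half-sibling = 1/4 (half-sibs share one parent — one path of length 2: r = (1/2)^2 = 1/4).
r to a full niece or nephew = 0.25 (full aunt/uncle↔niece/nephew: two paths of length 3 through the shared grandparent pair: r = 2·(1/2)^3 = 1/4).
r to a full sibling = 1/2 (full sibs share both parents — two paths of length 2: r = 2·(1/2)^2 = 1/2).
Summing one r·B term per recipient: 2·0.5·0.14 + 2·0.25·0.107 + 4·0.25·0.238 + 3·0.5·0.0331 = 0.48115.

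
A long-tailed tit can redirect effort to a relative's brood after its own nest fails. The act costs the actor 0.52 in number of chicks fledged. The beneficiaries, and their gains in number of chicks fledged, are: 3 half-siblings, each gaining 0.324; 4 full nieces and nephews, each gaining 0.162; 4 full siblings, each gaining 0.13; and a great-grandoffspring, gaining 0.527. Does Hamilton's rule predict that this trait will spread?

Yes

Hamilton's rule: the trait is favored when the sum of r·B over every recipient exceeds the actor's cost C.
r to a half-sibling = 0.25 (half-sibs share one parent — one path of length 2: r = (1/2)^2 = 1/4).
r to a full niece or nephew = 1/4 (full aunt/uncle↔niece/nephew: two paths of length 3 through the shared grandparent pair: r = 2·(1/2)^3 = 1/4).
r to a full sibling = 0.5 (full sibs share both parents — two paths of length 2: r = 2·(1/2)^2 = 1/2).
r to a great-grandoffspring = 1/8 (three parent–offspring links: r = (1/2)^3 = 1/8).
Summing one r·B term per recipient: 3·0.25·0.324 + 4·0.25·0.162 + 4·0.5·0.13 + 1·0.125·0.527 = 0.730875.
0.730875 > 0.52: the indirect benefit exceeds the cost.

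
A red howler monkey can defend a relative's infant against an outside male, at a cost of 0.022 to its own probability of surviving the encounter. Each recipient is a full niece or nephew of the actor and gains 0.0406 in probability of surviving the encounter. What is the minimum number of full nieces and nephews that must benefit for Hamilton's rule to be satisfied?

r to a full niece or nephew = 1/4 (full aunt/uncle↔niece/nephew: two paths of length 3 through the shared grandparent pair: r = 2·(1/2)^3 = 1/4).
Hamilton's rule: n·r·B > C  ⇒  n > C/(r·B) = 0.022/(0.25·0.0406) = 2.167.
The smallest integer exceeding 2.167 is 3.

3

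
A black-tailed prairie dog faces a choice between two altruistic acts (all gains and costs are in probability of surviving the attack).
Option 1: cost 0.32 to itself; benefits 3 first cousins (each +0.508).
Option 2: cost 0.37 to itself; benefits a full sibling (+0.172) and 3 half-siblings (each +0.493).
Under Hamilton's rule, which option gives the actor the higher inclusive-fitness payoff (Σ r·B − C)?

Option 2

Option 1: r to a first cousin = 0.125.
Option 1: Σ r·B − C = (3·0.125·0.508) − 0.32 = -0.1295.
Option 2: r to a full sibling = 0.5.
Option 2: r to a half-sibling = 0.25.
Option 2: Σ r·B − C = (1·0.5·0.172 + 3·0.25·0.493) − 0.37 = 0.08575.
Option 2 has the higher net inclusive-fitness payoff.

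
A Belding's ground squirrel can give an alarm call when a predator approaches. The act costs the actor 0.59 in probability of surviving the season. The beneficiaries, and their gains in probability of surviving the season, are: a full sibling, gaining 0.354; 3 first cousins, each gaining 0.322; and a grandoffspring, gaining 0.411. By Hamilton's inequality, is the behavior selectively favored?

Hamilton's rule: the trait is favored when the sum of r·B over every recipient exceeds the actor's cost C.
r to a full sibling = 1/2 (full sibs share both parents — two paths of length 2: r = 2·(1/2)^2 = 1/2).
r to a first cousin = 1/8 (first cousins share one grandparent pair — two paths of length 4: r = 2·(1/2)^4 = 1/8).
r to a grandoffspring = 1/4 (two parent–offspring links: r = (1/2)^2 = 1/4).
Summing one r·B term per recipient: 1·0.5·0.354 + 3·0.125·0.322 + 1·0.25·0.411 = 0.4005.
0.4005 < 0.59: the indirect benefit is less than the cost.

No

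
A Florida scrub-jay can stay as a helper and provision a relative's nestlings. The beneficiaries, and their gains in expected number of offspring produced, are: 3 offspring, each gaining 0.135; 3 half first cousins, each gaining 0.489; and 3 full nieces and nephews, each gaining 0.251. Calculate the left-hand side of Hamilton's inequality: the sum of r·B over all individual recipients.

0.4824375

r to an offspring = 1/2 (one parent–offspring link: r = (1/2)^1 = 1/2).
r to a half first cousin = 1/16 (half first cousins share one grandparent — one path of length 4: r = (1/2)^4 = 1/16).
r to a full niece or nephew = 0.25 (full aunt/uncle↔niece/nephew: two paths of length 3 through the shared grandparent pair: r = 2·(1/2)^3 = 1/4).
Summing one r·B term per recipient: 3·0.5·0.135 + 3·0.0625·0.489 + 3·0.25·0.251 = 0.4824375.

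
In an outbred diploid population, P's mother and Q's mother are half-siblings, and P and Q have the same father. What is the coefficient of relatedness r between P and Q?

0.3125

With two independent routes of shared ancestry, r is the sum of the two contributions.
P and Q are related in two ways: half first cousins through their mothers (r = 1/16) and half-sibs through their shared father (r = 1/4).
r = 1/16 + 1/4 = 5/16 = 0.3125.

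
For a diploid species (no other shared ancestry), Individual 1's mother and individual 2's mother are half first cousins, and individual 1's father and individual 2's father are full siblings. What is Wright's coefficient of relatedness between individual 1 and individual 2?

Relatedness sums over independent paths through distinct common ancestors.
Individual 1 and individual 2 are related in two ways: half second cousins through their mothers (r = 1/64) and first cousins through their fathers (r = 1/8).
r = 1/64 + 1/8 = 9/64 = 0.140625.

0.140625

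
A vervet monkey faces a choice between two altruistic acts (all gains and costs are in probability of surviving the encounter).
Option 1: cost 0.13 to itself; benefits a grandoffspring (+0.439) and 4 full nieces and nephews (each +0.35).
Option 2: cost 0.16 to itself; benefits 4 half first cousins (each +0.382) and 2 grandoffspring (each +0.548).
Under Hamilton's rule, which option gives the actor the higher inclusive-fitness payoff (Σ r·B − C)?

Option 1: r to a grandoffspring = 0.25.
Option 1: r to a full niece or nephew = 0.25.
Option 1: Σ r·B − C = (1·0.25·0.439 + 4·0.25·0.35) − 0.13 = 0.32975.
Option 2: r to a half first cousin = 0.0625.
Option 2: r to a grandoffspring = 0.25.
Option 2: Σ r·B − C = (4·0.0625·0.382 + 2·0.25·0.548) − 0.16 = 0.2095.
Option 1 has the higher net inclusive-fitness payoff.

Option 1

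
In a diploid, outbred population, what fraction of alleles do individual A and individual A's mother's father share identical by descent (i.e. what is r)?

Each parent–offspring link contributes a factor of 1/2, and independent paths through distinct common ancestors add.
Two parent–offspring links: r = (1/2)^2 = 1/4.

0.25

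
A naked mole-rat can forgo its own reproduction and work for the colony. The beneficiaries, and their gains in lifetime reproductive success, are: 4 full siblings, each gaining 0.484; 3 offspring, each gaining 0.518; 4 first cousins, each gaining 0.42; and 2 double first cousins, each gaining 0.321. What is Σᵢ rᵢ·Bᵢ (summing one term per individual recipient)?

r to a full sibling = 0.5 (full sibs share both parents — two paths of length 2: r = 2·(1/2)^2 = 1/2).
r to an offspring = 0.5 (one parent–offspring link: r = (1/2)^1 = 1/2).
r to a first cousin = 1/8 (first cousins share one grandparent pair — two paths of length 4: r = 2·(1/2)^4 = 1/8).
r to a double first cousin = 0.25 (double first cousins share both grandparent pairs — four paths of length 4: r = 4·(1/2)^4 = 1/4).
Summing one r·B term per recipient: 4·0.5·0.484 + 3·0.5·0.518 + 4·0.125·0.42 + 2·0.25·0.321 = 2.1155.

2.1155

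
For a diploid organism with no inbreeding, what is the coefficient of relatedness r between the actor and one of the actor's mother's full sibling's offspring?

0.125

Each parent–offspring link contributes a factor of 1/2, and independent paths through distinct common ancestors add.
First cousins share one grandparent pair — two paths of length 4: r = 2·(1/2)^4 = 1/8.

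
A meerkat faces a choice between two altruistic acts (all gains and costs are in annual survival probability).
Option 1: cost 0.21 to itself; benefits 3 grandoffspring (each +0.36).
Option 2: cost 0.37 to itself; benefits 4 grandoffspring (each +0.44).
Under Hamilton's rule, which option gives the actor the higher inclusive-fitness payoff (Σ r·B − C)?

Option 2

Option 1: r to a grandoffspring = 0.25.
Option 1: Σ r·B − C = (3·0.25·0.36) − 0.21 = 0.06.
Option 2: r to a grandoffspring = 0.25.
Option 2: Σ r·B − C = (4·0.25·0.44) − 0.37 = 0.07.
Option 2 has the higher net inclusive-fitness payoff.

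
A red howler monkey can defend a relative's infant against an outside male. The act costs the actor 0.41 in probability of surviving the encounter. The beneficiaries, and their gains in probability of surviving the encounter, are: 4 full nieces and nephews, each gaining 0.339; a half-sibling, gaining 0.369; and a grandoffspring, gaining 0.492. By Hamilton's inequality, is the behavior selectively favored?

Hamilton's rule: the trait is favored when the sum of r·B over every recipient exceeds the actor's cost C.
r to a full niece or nephew = 0.25 (full aunt/uncle↔niece/nephew: two paths of length 3 through the shared grandparent pair: r = 2·(1/2)^3 = 1/4).
r to a half-sibling = 1/4 (half-sibs share one parent — one path of length 2: r = (1/2)^2 = 1/4).
r to a grandoffspring = 1/4 (two parent–offspring links: r = (1/2)^2 = 1/4).
Summing one r·B term per recipient: 4·0.25·0.339 + 1·0.25·0.369 + 1·0.25·0.492 = 0.55425.
0.55425 > 0.41: the indirect benefit exceeds the cost.

Yes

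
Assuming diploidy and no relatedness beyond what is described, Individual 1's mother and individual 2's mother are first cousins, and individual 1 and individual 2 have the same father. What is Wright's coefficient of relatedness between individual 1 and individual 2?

0.28125

Relatedness sums over independent paths through distinct common ancestors.
Individual 1 and individual 2 are related in two ways: second cousins through their mothers (r = 1/32) and half-sibs through their shared father (r = 1/4).
r = 1/32 + 1/4 = 9/32 = 0.28125.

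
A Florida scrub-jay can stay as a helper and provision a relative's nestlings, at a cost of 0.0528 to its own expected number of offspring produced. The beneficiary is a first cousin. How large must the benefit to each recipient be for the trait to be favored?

r to a first cousin = 1/8 (first cousins share one grandparent pair — two paths of length 4: r = 2·(1/2)^4 = 1/8).
Hamilton's rule with n recipients of equal r: n·r·B > C, so B > C/(n·r) = 0.0528/(1·0.125) = 0.4224.

0.4224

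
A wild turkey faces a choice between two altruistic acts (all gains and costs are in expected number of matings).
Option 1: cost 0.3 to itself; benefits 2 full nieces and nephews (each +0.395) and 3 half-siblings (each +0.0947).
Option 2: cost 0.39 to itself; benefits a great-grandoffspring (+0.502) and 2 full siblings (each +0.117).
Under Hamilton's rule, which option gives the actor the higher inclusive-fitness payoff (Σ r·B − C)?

Option 1: r to a full niece or nephew = 0.25.
Option 1: r to a half-sibling = 0.25.
Option 1: Σ r·B − C = (2·0.25·0.395 + 3·0.25·0.0947) − 0.3 = -0.031475.
Option 2: r to a great-grandoffspring = 0.125.
Option 2: r to a full sibling = 0.5.
Option 2: Σ r·B − C = (1·0.125·0.502 + 2·0.5·0.117) − 0.39 = -0.21025.
Option 1 has the higher net inclusive-fitness payoff.

Option 1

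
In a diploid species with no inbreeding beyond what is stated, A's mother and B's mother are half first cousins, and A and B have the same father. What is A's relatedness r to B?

0.265625

Independent pedigree routes through distinct common ancestors add.
A and B are related in two ways: half second cousins through their mothers (r = 1/64) and half-sibs through their shared father (r = 1/4).
r = 1/64 + 1/4 = 0.265625.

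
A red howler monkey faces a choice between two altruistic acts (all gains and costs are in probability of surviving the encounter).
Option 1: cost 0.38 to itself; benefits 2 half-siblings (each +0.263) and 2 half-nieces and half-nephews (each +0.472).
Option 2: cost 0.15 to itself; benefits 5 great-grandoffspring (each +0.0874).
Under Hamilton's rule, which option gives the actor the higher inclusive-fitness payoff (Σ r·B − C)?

Option 2

Option 1: r to a half-sibling = 0.25.
Option 1: r to a half-niece or half-nephew = 0.125.
Option 1: Σ r·B − C = (2·0.25·0.263 + 2·0.125·0.472) − 0.38 = -0.1305.
Option 2: r to a great-grandoffspring = 0.125.
Option 2: Σ r·B − C = (5·0.125·0.0874) − 0.15 = -0.095375.
Option 2 has the higher net inclusive-fitness payoff.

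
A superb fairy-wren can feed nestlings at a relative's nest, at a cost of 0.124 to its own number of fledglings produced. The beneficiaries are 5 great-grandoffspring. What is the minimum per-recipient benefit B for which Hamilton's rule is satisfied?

r to a great-grandoffspring = 1/8 (three parent–offspring links: r = (1/2)^3 = 1/8).
Hamilton's rule with n recipients of equal r: n·r·B > C, so B > C/(n·r) = 0.124/(5·0.125) = 0.1984.

0.1984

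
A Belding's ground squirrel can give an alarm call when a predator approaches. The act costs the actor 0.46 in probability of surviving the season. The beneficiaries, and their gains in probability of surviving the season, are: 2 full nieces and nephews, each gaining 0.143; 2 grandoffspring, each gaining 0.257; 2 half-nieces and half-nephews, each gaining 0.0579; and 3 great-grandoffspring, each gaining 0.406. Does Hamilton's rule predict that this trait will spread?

No

Hamilton's rule: the trait is favored when the sum of r·B over every recipient exceeds the actor's cost C.
r to a full niece or nephew = 1/4 (full aunt/uncle↔niece/nephew: two paths of length 3 through the shared grandparent pair: r = 2·(1/2)^3 = 1/4).
r to a grandoffspring = 1/4 (two parent–offspring links: r = (1/2)^2 = 1/4).
r to a half-niece or half-nephew = 1/8 (half-aunt/uncle↔niece/nephew: one path of length 3: r = (1/2)^3 = 1/8).
r to a great-grandoffspring = 0.125 (three parent–offspring links: r = (1/2)^3 = 1/8).
Summing one r·B term per recipient: 2·0.25·0.143 + 2·0.25·0.257 + 2·0.125·0.0579 + 3·0.125·0.406 = 0.366725.
0.366725 < 0.46: the indirect benefit is less than the cost.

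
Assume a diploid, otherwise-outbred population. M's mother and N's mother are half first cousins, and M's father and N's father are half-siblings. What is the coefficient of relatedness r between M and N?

0.078125

Independent pedigree routes through distinct common ancestors add.
M and N are related in two ways: half second cousins through their mothers (r = 1/64) and half first cousins through their fathers (r = 1/16).
r = 1/64 + 1/16 = 5/64 = 0.078125.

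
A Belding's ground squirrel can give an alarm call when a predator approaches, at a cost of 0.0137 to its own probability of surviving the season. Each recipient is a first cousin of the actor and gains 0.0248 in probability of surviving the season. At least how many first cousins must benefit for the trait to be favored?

5

r to a first cousin = 0.125 (first cousins share one grandparent pair — two paths of length 4: r = 2·(1/2)^4 = 1/8).
Hamilton's rule: n·r·B > C  ⇒  n > C/(r·B) = 0.0137/(0.125·0.0248) = 4.419.
The smallest integer exceeding 4.419 is 5.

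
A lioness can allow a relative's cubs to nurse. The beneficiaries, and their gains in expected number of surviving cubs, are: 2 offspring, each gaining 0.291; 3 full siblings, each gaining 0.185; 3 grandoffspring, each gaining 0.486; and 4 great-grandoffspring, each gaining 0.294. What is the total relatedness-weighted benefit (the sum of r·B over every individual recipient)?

1.08

r to an offspring = 1/2 (one parent–offspring link: r = (1/2)^1 = 1/2).
r to a full sibling = 1/2 (full sibs share both parents — two paths of length 2: r = 2·(1/2)^2 = 1/2).
r to a grandoffspring = 0.25 (two parent–offspring links: r = (1/2)^2 = 1/4).
r to a great-grandoffspring = 1/8 (three parent–offspring links: r = (1/2)^3 = 1/8).
Summing one r·B term per recipient: 2·0.5·0.291 + 3·0.5·0.185 + 3·0.25·0.486 + 4·0.125·0.294 = 1.08.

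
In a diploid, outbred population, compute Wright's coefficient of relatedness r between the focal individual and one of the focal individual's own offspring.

Each parent–offspring link contributes a factor of 1/2, and independent paths through distinct common ancestors add.
One parent–offspring link: r = (1/2)^1 = 1/2.

0.5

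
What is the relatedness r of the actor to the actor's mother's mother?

0.25

Each parent–offspring link contributes a factor of 1/2, and independent paths through distinct common ancestors add.
Two parent–offspring links: r = (1/2)^2 = 1/4.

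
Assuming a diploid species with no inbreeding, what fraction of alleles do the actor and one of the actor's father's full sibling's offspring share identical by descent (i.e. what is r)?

Each parent–offspring link contributes a factor of 1/2, and independent paths through distinct common ancestors add.
First cousins share one grandparent pair — two paths of length 4: r = 2·(1/2)^4 = 1/8.

0.125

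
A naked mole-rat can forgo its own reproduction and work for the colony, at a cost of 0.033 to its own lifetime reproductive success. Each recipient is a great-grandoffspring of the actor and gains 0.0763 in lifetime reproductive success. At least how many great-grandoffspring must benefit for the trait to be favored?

r to a great-grandoffspring = 1/8 (three parent–offspring links: r = (1/2)^3 = 1/8).
Hamilton's rule: n·r·B > C  ⇒  n > C/(r·B) = 0.033/(0.125·0.0763) = 3.46.
The smallest integer exceeding 3.46 is 4.

4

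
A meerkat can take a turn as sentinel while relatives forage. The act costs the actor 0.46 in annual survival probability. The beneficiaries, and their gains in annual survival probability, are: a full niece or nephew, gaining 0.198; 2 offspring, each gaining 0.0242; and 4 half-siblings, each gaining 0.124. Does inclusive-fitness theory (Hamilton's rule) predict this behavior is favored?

Hamilton's rule: the trait is favored when the sum of r·B over every recipient exceeds the actor's cost C.
r to a full niece or nephew = 0.25 (full aunt/uncle↔niece/nephew: two paths of length 3 through the shared grandparent pair: r = 2·(1/2)^3 = 1/4).
r to an offspring = 1/2 (one parent–offspring link: r = (1/2)^1 = 1/2).
r to a half-sibling = 1/4 (half-sibs share one parent — one path of length 2: r = (1/2)^2 = 1/4).
Summing one r·B term per recipient: 1·0.25·0.198 + 2·0.5·0.0242 + 4·0.25·0.124 = 0.1977.
0.1977 < 0.46: the indirect benefit is less than the cost.

No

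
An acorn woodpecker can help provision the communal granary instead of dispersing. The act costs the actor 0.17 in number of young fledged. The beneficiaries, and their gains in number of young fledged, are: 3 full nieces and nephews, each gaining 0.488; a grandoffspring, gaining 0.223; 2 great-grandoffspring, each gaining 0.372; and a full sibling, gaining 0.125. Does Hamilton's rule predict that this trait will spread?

Yes

Hamilton's rule: the trait is favored when the sum of r·B over every recipient exceeds the actor's cost C.
r to a full niece or nephew = 1/4 (full aunt/uncle↔niece/nephew: two paths of length 3 through the shared grandparent pair: r = 2·(1/2)^3 = 1/4).
r to a grandoffspring = 0.25 (two parent–offspring links: r = (1/2)^2 = 1/4).
r to a great-grandoffspring = 0.125 (three parent–offspring links: r = (1/2)^3 = 1/8).
r to a full sibling = 0.5 (full sibs share both parents — two paths of length 2: r = 2·(1/2)^2 = 1/2).
Summing one r·B term per recipient: 3·0.25·0.488 + 1·0.25·0.223 + 2·0.125·0.372 + 1·0.5·0.125 = 0.57725.
0.57725 > 0.17: the indirect benefit exceeds the cost.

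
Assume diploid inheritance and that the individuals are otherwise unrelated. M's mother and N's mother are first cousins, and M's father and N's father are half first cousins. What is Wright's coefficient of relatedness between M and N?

0.046875

Independent pedigree routes through distinct common ancestors add.
M and N are related in two ways: second cousins through their mothers (r = 1/32) and half second cousins through their fathers (r = 1/64).
r = 1/32 + 1/64 = 0.046875.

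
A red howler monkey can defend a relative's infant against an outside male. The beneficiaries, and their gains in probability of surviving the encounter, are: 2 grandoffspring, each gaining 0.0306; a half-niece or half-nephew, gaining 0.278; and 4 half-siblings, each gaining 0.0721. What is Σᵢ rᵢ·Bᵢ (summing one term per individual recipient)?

0.12215

r to a grandoffspring = 1/4 (two parent–offspring links: r = (1/2)^2 = 1/4).
r to a half-niece or half-nephew = 1/8 (half-aunt/uncle↔niece/nephew: one path of length 3: r = (1/2)^3 = 1/8).
r to a half-sibling = 1/4 (half-sibs share one parent — one path of length 2: r = (1/2)^2 = 1/4).
Summing one r·B term per recipient: 2·0.25·0.0306 + 1·0.125·0.278 + 4·0.25·0.0721 = 0.12215.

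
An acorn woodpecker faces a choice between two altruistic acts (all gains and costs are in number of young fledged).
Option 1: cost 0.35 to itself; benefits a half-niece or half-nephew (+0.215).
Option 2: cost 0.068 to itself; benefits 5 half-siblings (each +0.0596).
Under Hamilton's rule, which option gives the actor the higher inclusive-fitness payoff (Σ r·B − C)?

Option 2

Option 1: r to a half-niece or half-nephew = 0.125.
Option 1: Σ r·B − C = (1·0.125·0.215) − 0.35 = -0.323125.
Option 2: r to a half-sibling = 0.25.
Option 2: Σ r·B − C = (5·0.25·0.0596) − 0.068 = 0.0065.
Option 2 has the higher net inclusive-fitness payoff.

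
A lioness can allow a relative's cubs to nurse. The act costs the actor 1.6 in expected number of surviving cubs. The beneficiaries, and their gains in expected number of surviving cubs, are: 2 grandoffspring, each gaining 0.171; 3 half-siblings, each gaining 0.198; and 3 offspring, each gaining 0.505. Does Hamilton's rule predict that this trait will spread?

No

Hamilton's rule: the trait is favored when the sum of r·B over every recipient exceeds the actor's cost C.
r to a grandoffspring = 0.25 (two parent–offspring links: r = (1/2)^2 = 1/4).
r to a half-sibling = 0.25 (half-sibs share one parent — one path of length 2: r = (1/2)^2 = 1/4).
r to an offspring = 1/2 (one parent–offspring link: r = (1/2)^1 = 1/2).
Summing one r·B term per recipient: 2·0.25·0.171 + 3·0.25·0.198 + 3·0.5·0.505 = 0.9915.
0.9915 < 1.6: the indirect benefit is less than the cost.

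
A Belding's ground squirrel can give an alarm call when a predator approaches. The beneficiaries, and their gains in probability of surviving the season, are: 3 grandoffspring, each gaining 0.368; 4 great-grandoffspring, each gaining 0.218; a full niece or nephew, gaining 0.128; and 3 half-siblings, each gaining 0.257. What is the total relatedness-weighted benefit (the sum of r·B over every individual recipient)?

0.60975

r to a grandoffspring = 1/4 (two parent–offspring links: r = (1/2)^2 = 1/4).
r to a great-grandoffspring = 1/8 (three parent–offspring links: r = (1/2)^3 = 1/8).
r to a full niece or nephew = 0.25 (full aunt/uncle↔niece/nephew: two paths of length 3 through the shared grandparent pair: r = 2·(1/2)^3 = 1/4).
r to a half-sibling = 0.25 (half-sibs share one parent — one path of length 2: r = (1/2)^2 = 1/4).
Summing one r·B term per recipient: 3·0.25·0.368 + 4·0.125·0.218 + 1·0.25·0.128 + 3·0.25·0.257 = 0.60975.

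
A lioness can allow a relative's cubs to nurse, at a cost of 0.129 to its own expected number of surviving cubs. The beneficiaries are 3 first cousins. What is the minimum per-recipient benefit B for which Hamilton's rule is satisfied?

0.344

r to a first cousin = 0.125 (first cousins share one grandparent pair — two paths of length 4: r = 2·(1/2)^4 = 1/8).
Hamilton's rule with n recipients of equal r: n·r·B > C, so B > C/(n·r) = 0.129/(3·0.125) = 0.344.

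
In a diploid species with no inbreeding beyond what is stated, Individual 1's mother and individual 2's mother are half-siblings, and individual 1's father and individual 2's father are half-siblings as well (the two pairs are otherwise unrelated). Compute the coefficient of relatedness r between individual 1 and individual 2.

With two independent routes of shared ancestry, r is the sum of the two contributions.
Individual 1 and individual 2 are related in two ways: half first cousins through their mothers (r = 1/16) and half first cousins through their fathers (r = 1/16).
r = 1/16 + 1/16 = 0.125.

0.125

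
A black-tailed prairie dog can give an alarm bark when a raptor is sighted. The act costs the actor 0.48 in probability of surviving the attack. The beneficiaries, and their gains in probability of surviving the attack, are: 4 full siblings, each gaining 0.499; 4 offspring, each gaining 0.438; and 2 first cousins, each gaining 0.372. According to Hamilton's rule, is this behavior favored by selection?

Hamilton's rule: the trait is favored when the sum of r·B over every recipient exceeds the actor's cost C.
r to a full sibling = 1/2 (full sibs share both parents — two paths of length 2: r = 2·(1/2)^2 = 1/2).
r to an offspring = 0.5 (one parent–offspring link: r = (1/2)^1 = 1/2).
r to a first cousin = 0.125 (first cousins share one grandparent pair — two paths of length 4: r = 2·(1/2)^4 = 1/8).
Summing one r·B term per recipient: 4·0.5·0.499 + 4·0.5·0.438 + 2·0.125·0.372 = 1.967.
1.967 > 0.48: the indirect benefit exceeds the cost.

Yes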